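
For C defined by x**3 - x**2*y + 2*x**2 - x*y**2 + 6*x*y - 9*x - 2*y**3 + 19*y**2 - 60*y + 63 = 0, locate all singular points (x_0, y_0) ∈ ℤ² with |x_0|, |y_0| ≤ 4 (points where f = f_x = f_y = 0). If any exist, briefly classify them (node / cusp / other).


Singular points: {(0, 3)}; classification: node.

Compute partial derivatives:
  f_x = 3*x**2 - 2*x*y + 4*x - y**2 + 6*y - 9.
  f_y = -x**2 - 2*x*y + 6*x - 6*y**2 + 38*y - 60.
Scan x_0 ∈ {−4, ..., 4}. For each x_0, f_y(x_0, y) is a polynomial in y; find its integer roots y ∈ {−4, ..., 4}, then test f_x and f at those candidates.
  x = -4: f_y(-4, y) = -6*y**2 + 46*y - 100; no integer root y with |y| ≤ 4.
  x = -3: f_y(-3, y) = -6*y**2 + 44*y - 87; no integer root y with |y| ≤ 4.
  x = -2: f_y(-2, y) = -6*y**2 + 42*y - 76; no integer root y with |y| ≤ 4.
  x = -1: f_y(-1, y) = -6*y**2 + 40*y - 67; no integer root y with |y| ≤ 4.
  x = 0: f_y(0, y) = -6*y**2 + 38*y - 60; vanishes at y ∈ {3}. (0, 3): f_x = 0, f = 0 — SINGULAR.
  x = 1: f_y(1, y) = -6*y**2 + 36*y - 55; no integer root y with |y| ≤ 4.
  x = 2: f_y(2, y) = -6*y**2 + 34*y - 52; no integer root y with |y| ≤ 4.
  x = 3: f_y(3, y) = -6*y**2 + 32*y - 51; no integer root y with |y| ≤ 4.
  x = 4: f_y(4, y) = -6*y**2 + 30*y - 52; no integer root y with |y| ≤ 4.
Only singular point on the grid: (0, 3).
Classify: substitute x = 0 + u, y = 3 + v and expand: f = u**3 - u**2*v - u**2 - u*v**2 - 2*v**3 + v**2.
No constant or linear terms (consistent with a singular point). Quadratic part: -u**2 + v**2. Cubic part: u**3 - u**2*v - u*v**2 - 2*v**3.
The quadratic part v**2 - u**2 = (v − u)(v + u) splits into two distinct linear factors, so there are two distinct tangent lines y − 3 = ±(x − 0) — this is a node (ordinary double point).
Classification: node.


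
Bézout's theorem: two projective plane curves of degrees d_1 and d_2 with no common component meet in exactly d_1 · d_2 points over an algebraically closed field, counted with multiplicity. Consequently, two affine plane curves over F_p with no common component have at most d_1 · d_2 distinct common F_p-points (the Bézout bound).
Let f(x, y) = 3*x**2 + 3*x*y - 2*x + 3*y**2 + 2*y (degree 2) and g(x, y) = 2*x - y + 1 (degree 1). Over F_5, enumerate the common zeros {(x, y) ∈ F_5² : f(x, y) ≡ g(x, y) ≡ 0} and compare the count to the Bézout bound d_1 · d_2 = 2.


Common zeros: {(0, 1), (3, 2)}; count = 2; Bézout bound = 2.

deg(f) = 2, deg(g) = 1, so Bézout bound = 2.
Scan x ∈ F_5. For each x, list the y ∈ F_5 with f(x, y) ≡ 0 and those with g(x, y) ≡ 0 (mod 5); the common zeros in that column are the intersection.
  x = 0: f ≡ 0 at y ∈ {0, 1}; g ≡ 0 at y ∈ {1}; common: {1}.
  x = 1: f ≡ 0 at y ∈ ∅; g ≡ 0 at y ∈ {3}; common: ∅.
  x = 2: f ≡ 0 at y ∈ ∅; g ≡ 0 at y ∈ {0}; common: ∅.
  x = 3: f ≡ 0 at y ∈ {1, 2}; g ≡ 0 at y ∈ {2}; common: {2}.
  x = 4: f ≡ 0 at y ∈ {0, 2}; g ≡ 0 at y ∈ {4}; common: ∅.
Collecting: common zeros = {(0, 1), (3, 2)}, so the count is 2.
Comparison with the Bézout bound: 2 ≤ 2 = deg(f)·deg(g), as expected for curves with no common component (the bound is attained).


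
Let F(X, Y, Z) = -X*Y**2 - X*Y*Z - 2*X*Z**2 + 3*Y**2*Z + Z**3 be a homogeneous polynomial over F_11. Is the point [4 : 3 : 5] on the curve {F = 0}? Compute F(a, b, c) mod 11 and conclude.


F(4,3,5) ≡ 8 (mod 11); P is NOT on the curve.

Evaluate F(4, 3, 5) term-by-term (mod 11).
  -X*Y**2 ↦ -1·4·9·1 = -36
  -X*Y*Z ↦ -1·4·3·5 = -60
  -2*X*Z**2 ↦ -2·4·1·25 = -200
  3*Y**2*Z ↦ 3·1·9·5 = 135
  Z**3 ↦ 1·1·1·125 = 125
Sum: F(4, 3, 5) = (-36) + (-60) + (-200) + (135) + (125) = -36.
Reducing mod 11: -36 ≡ 8 (mod 11).
Since F(a, b, c) ≡ 8 ≠ 0 (mod 11), P does NOT lie on the curve.


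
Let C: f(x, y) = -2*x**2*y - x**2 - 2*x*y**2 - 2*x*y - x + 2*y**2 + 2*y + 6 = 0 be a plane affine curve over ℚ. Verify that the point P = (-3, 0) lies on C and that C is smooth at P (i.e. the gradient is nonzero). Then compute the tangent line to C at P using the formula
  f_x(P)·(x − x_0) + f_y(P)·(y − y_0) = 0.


Tangent line at P: 5*x - 10*y + 15 = 0.

Step 1: f(-3, 0) = 0, so P lies on C.
Step 2: partial derivatives
  f_x(x, y) = -4*x*y - 2*x - 2*y**2 - 2*y - 1, f_y(x, y) = -2*x**2 - 4*x*y - 2*x + 4*y + 2.
  f_x(P) = 5, f_y(P) = -10 (gradient nonzero, so P is smooth).
Step 3: tangent line at P: 5·(x − -3) + -10·(y − 0) = 0.
Expanding: 5*x - 10*y + 15 = 0.


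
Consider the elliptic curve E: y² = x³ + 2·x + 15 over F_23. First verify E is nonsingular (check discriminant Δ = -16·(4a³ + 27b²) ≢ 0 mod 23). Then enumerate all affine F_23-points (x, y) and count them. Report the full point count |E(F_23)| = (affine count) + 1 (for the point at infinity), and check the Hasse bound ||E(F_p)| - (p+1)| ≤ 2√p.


Affine points = {(1, 8), (1, 15), (2, 2), (2, 21), (3, 5), (3, 18), (4, 8), (4, 15), (5, 9), (5, 14), (6, 6), (6, 17), (7, 2), (7, 21), (9, 7), (9, 16), (10, 0), (14, 2), (14, 21), (15, 4), (15, 19), (16, 7), (16, 16), (18, 8), (18, 15), (19, 9), (19, 14), (21, 7), (21, 16), (22, 9), (22, 14)}; affine count = 31; |E(F_23)| = 32.

Discriminant check: Δ ∝ 4a³ + 27b² = 4·2³ + 27·15² = 4·8 + 27·225 ≡ 12 (mod 23). Nonzero ⇒ E is nonsingular.
For each x ∈ F_23, compute rhs = x³ + 2·x + 15 mod 23, then count y ∈ F_23 with y² ≡ rhs.
  x = 0: rhs = 15, matching y values: none (0 points).
  x = 1: rhs = 18, matching y values: 8, 15 (2 points).
  x = 2: rhs = 4, matching y values: 2, 21 (2 points).
  x = 3: rhs = 2, matching y values: 5, 18 (2 points).
  x = 4: rhs = 18, matching y values: 8, 15 (2 points).
  x = 5: rhs = 12, matching y values: 9, 14 (2 points).
  x = 6: rhs = 13, matching y values: 6, 17 (2 points).
  x = 7: rhs = 4, matching y values: 2, 21 (2 points).
  x = 8: rhs = 14, matching y values: none (0 points).
  x = 9: rhs = 3, matching y values: 7, 16 (2 points).
  x = 10: rhs = 0, matching y values: 0 (1 points).
  x = 11: rhs = 11, matching y values: none (0 points).
  x = 12: rhs = 19, matching y values: none (0 points).
  x = 13: rhs = 7, matching y values: none (0 points).
  x = 14: rhs = 4, matching y values: 2, 21 (2 points).
  x = 15: rhs = 16, matching y values: 4, 19 (2 points).
  x = 16: rhs = 3, matching y values: 7, 16 (2 points).
  x = 17: rhs = 17, matching y values: none (0 points).
  x = 18: rhs = 18, matching y values: 8, 15 (2 points).
  x = 19: rhs = 12, matching y values: 9, 14 (2 points).
  x = 20: rhs = 5, matching y values: none (0 points).
  x = 21: rhs = 3, matching y values: 7, 16 (2 points).
  x = 22: rhs = 12, matching y values: 9, 14 (2 points).
Total affine count: 31.
Full point count |E(F_23)| = 31 + 1 = 32.
Hasse bound: |32 − (23+1)| = |8| = 8 ≤ 2√23 ≈ 9.5917 ✓.


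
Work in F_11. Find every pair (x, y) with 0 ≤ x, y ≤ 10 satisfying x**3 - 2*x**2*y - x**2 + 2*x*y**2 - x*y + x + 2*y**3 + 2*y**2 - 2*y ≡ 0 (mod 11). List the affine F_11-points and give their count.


Affine F_11-points: {(0, 0), (0, 3), (0, 7), (1, 9), (2, 2), (2, 7), (2, 10), (4, 6), (5, 2), (5, 6), (5, 8), (9, 1), (9, 2), (9, 9)}; count = 14.

For each of the 121 pairs (x, y) ∈ F_11², evaluate f(x, y) mod 11. Record the zeros.
  x = 0: [0↦0, 1↦2, 2↦9, 3↦0, 4↦9, 5↦4, 6↦8, 7↦0, 8↦3, 9↦7, 10↦2]  zeros at y ∈ {0, 3, 7}
  x = 1: [0↦1, 1↦2, 2↦1, 3↦10, 4↦8, 5↦7, 6↦8, 7↦1, 8↦9, 9↦0, 10↦8]  zeros at y ∈ {9}
  x = 2: [0↦6, 1↦2, 2↦0, 3↦1, 4↦6, 5↦5, 6↦10, 7↦0, 8↦9, 9↦5, 10↦0]  zeros at y ∈ {2, 7, 10}
  x = 3: [0↦10, 1↦8, 2↦1, 3↦1, 4↦9, 5↦4, 6↦9, 7↦3, 8↦9, 9↦6, 10↦6]  zeros at y ∈ ∅
  x = 4: [0↦8, 1↦4, 2↦10, 3↦5, 4↦1, 5↦10, 6↦0, 7↦5, 8↦4, 9↦9, 10↦10]  zeros at y ∈ {6}
  x = 5: [0↦6, 1↦7, 2↦0, 3↦8, 4↦10, 5↦7, 6↦0, 7↦1, 8↦0, 9↦9, 10↦7]  zeros at y ∈ {2, 6, 8}
  x = 6: [0↦10, 1↦1, 2↦10, 3↦5, 4↦9, 5↦1, 6↦4, 7↦8, 8↦3, 9↦1, 10↦3]  zeros at y ∈ ∅
  x = 7: [0↦4, 1↦3, 2↦2, 3↦2, 4↦4, 5↦9, 6↦7, 7↦10, 8↦8, 9↦2, 10↦4]  zeros at y ∈ ∅
  x = 8: [0↦5, 1↦8, 2↦4, 3↦5, 4↦1, 5↦4, 6↦4, 7↦2, 8↦10, 9↦7, 10↦5]  zeros at y ∈ ∅
  x = 9: [0↦8, 1↦0, 2↦0, 3↦9, 4↦6, 5↦3, 6↦1, 7↦1, 8↦4, 9↦0, 10↦1]  zeros at y ∈ {1, 2, 9}
  x = 10: [0↦8, 1↦7, 2↦7, 3↦9, 4↦3, 5↦1, 6↦4, 7↦2, 8↦7, 9↦9, 10↦9]  zeros at y ∈ ∅
Collecting zeros: affine points = {(0, 0), (0, 3), (0, 7), (1, 9), (2, 2), (2, 7), (2, 10), (4, 6), (5, 2), (5, 6), (5, 8), (9, 1), (9, 2), (9, 9)}.
Total count |C(F_11)_aff| = 14.


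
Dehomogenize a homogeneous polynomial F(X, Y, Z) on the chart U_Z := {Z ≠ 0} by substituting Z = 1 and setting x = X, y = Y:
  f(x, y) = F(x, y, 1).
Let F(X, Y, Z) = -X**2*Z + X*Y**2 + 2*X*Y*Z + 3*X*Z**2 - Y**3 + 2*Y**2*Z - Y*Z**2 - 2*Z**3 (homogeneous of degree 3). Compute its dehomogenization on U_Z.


f(x, y) = -x**2 + x*y**2 + 2*x*y + 3*x - y**3 + 2*y**2 - y - 2

On U_Z we set Z = 1. Each monomial c·X^i·Y^j·Z^k in F becomes c·x^i·y^j·1^k = c·x^i·y^j.
Substituting Z = 1: F(X, Y, 1) = -x**2 + x*y**2 + 2*x*y + 3*x - y**3 + 2*y**2 - y - 2.
Note: deg(f) ≤ deg(F) = 3; strict inequality happens when F is divisible by Z (lost terms).


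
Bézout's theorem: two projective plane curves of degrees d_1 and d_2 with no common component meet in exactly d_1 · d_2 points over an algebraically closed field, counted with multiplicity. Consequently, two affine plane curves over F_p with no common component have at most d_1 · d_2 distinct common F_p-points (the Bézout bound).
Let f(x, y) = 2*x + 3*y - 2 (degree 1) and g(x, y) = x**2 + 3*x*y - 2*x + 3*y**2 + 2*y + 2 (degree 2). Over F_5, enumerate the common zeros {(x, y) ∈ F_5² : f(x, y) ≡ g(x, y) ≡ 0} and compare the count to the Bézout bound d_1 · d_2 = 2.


Common zeros: ∅; count = 0; Bézout bound = 2.

deg(f) = 1, deg(g) = 2, so Bézout bound = 2.
Scan x ∈ F_5. For each x, list the y ∈ F_5 with f(x, y) ≡ 0 and those with g(x, y) ≡ 0 (mod 5); the common zeros in that column are the intersection.
  x = 0: f ≡ 0 at y ∈ {4}; g ≡ 0 at y ∈ {3}; common: ∅.
  x = 1: f ≡ 0 at y ∈ {0}; g ≡ 0 at y ∈ ∅; common: ∅.
  x = 2: f ≡ 0 at y ∈ {1}; g ≡ 0 at y ∈ {2}; common: ∅.
  x = 3: f ≡ 0 at y ∈ {2}; g ≡ 0 at y ∈ {0, 3}; common: ∅.
  x = 4: f ≡ 0 at y ∈ {3}; g ≡ 0 at y ∈ {0, 2}; common: ∅.
Collecting: common zeros = ∅, so the count is 0.
Comparison with the Bézout bound: 0 ≤ 2 = deg(f)·deg(g), as expected for curves with no common component (the affine F_5-count falls short of the bound because intersections may lie at infinity, over extension fields, or carry multiplicity).


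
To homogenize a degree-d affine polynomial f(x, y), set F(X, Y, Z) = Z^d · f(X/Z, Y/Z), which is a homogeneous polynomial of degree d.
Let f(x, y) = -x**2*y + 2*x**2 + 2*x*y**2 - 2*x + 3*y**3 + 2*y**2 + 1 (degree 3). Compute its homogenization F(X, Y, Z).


F(X, Y, Z) = -X**2*Y + 2*X**2*Z + 2*X*Y**2 - 2*X*Z**2 + 3*Y**3 + 2*Y**2*Z + Z**3

deg(f) = 3.
Substitute x = X/Z, y = Y/Z into f, then multiply by Z^3.
  monomial -1·x^2·y^1 ↦ -1·X^2·Y^1·Z^0.
  monomial 2·x^2·y^0 ↦ 2·X^2·Y^0·Z^1.
  monomial 2·x^1·y^2 ↦ 2·X^1·Y^2·Z^0.
  monomial -2·x^1·y^0 ↦ -2·X^1·Y^0·Z^2.
  monomial 3·x^0·y^3 ↦ 3·X^0·Y^3·Z^0.
  monomial 2·x^0·y^2 ↦ 2·X^0·Y^2·Z^1.
  monomial 1·x^0·y^0 ↦ 1·X^0·Y^0·Z^3.
Collecting: F(X, Y, Z) = -X**2*Y + 2*X**2*Z + 2*X*Y**2 - 2*X*Z**2 + 3*Y**3 + 2*Y**2*Z + Z**3.


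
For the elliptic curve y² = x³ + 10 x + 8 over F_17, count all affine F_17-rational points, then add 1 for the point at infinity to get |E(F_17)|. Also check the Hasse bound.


Affine points = {(0, 5), (0, 12), (1, 6), (1, 11), (2, 6), (2, 11), (5, 8), (5, 9), (7, 8), (7, 9), (11, 2), (11, 15), (14, 6), (14, 11)}; affine count = 14; |E(F_17)| = 15.

Discriminant check: Δ ∝ 4a³ + 27b² = 4·10³ + 27·8² = 4·1000 + 27·64 ≡ 16 (mod 17). Nonzero ⇒ E is nonsingular.
For each x ∈ F_17, compute rhs = x³ + 10·x + 8 mod 17, then count y ∈ F_17 with y² ≡ rhs.
  x = 0: rhs = 8, matching y values: 5, 12 (2 points).
  x = 1: rhs = 2, matching y values: 6, 11 (2 points).
  x = 2: rhs = 2, matching y values: 6, 11 (2 points).
  x = 3: rhs = 14, matching y values: none (0 points).
  x = 4: rhs = 10, matching y values: none (0 points).
  x = 5: rhs = 13, matching y values: 8, 9 (2 points).
  x = 6: rhs = 12, matching y values: none (0 points).
  x = 7: rhs = 13, matching y values: 8, 9 (2 points).
  x = 8: rhs = 5, matching y values: none (0 points).
  x = 9: rhs = 11, matching y values: none (0 points).
  x = 10: rhs = 3, matching y values: none (0 points).
  x = 11: rhs = 4, matching y values: 2, 15 (2 points).
  x = 12: rhs = 3, matching y values: none (0 points).
  x = 13: rhs = 6, matching y values: none (0 points).
  x = 14: rhs = 2, matching y values: 6, 11 (2 points).
  x = 15: rhs = 14, matching y values: none (0 points).
  x = 16: rhs = 14, matching y values: none (0 points).
Total affine count: 14.
Full point count |E(F_17)| = 14 + 1 = 15.
Hasse bound: |15 − (17+1)| = |-3| = 3 ≤ 2√17 ≈ 8.2462 ✓.


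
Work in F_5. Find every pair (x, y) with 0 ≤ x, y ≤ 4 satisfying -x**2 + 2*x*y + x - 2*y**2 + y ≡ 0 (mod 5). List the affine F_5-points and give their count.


Affine F_5-points: {(0, 0), (0, 3), (1, 0), (1, 4), (2, 2), (2, 3), (3, 2), (3, 4), (4, 1)}; count = 9.

For each of the 25 pairs (x, y) ∈ F_5², evaluate f(x, y) mod 5. Record the zeros.
  x = 0: [0↦0, 1↦4, 2↦4, 3↦0, 4↦2]  zeros at y ∈ {0, 3}
  x = 1: [0↦0, 1↦1, 2↦3, 3↦1, 4↦0]  zeros at y ∈ {0, 4}
  x = 2: [0↦3, 1↦1, 2↦0, 3↦0, 4↦1]  zeros at y ∈ {2, 3}
  x = 3: [0↦4, 1↦4, 2↦0, 3↦2, 4↦0]  zeros at y ∈ {2, 4}
  x = 4: [0↦3, 1↦0, 2↦3, 3↦2, 4↦2]  zeros at y ∈ {1}
Collecting zeros: affine points = {(0, 0), (0, 3), (1, 0), (1, 4), (2, 2), (2, 3), (3, 2), (3, 4), (4, 1)}.
Total count |C(F_5)_aff| = 9.


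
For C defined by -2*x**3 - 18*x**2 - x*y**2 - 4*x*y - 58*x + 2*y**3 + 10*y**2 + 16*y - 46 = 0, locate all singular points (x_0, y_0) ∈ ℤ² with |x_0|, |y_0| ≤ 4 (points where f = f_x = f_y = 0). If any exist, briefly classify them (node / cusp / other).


Singular points: {(-3, -2)}; classification: cusp.

Compute partial derivatives:
  f_x = -6*x**2 - 36*x - y**2 - 4*y - 58.
  f_y = -2*x*y - 4*x + 6*y**2 + 20*y + 16.
Scan x_0 ∈ {−4, ..., 4}. For each x_0, f_y(x_0, y) is a polynomial in y; find its integer roots y ∈ {−4, ..., 4}, then test f_x and f at those candidates.
  x = -4: f_y(-4, y) = 6*y**2 + 28*y + 32; vanishes at y ∈ {-2}. (-4, -2): f_x = -6 ≠ 0.
  x = -3: f_y(-3, y) = 6*y**2 + 26*y + 28; vanishes at y ∈ {-2}. (-3, -2): f_x = 0, f = 0 — SINGULAR.
  x = -2: f_y(-2, y) = 6*y**2 + 24*y + 24; vanishes at y ∈ {-2}. (-2, -2): f_x = -6 ≠ 0.
  x = -1: f_y(-1, y) = 6*y**2 + 22*y + 20; vanishes at y ∈ {-2}. (-1, -2): f_x = -24 ≠ 0.
  x = 0: f_y(0, y) = 6*y**2 + 20*y + 16; vanishes at y ∈ {-2}. (0, -2): f_x = -54 ≠ 0.
  x = 1: f_y(1, y) = 6*y**2 + 18*y + 12; vanishes at y ∈ {-2, -1}. (1, -2): f_x = -96 ≠ 0; (1, -1): f_x = -97 ≠ 0.
  x = 2: f_y(2, y) = 6*y**2 + 16*y + 8; vanishes at y ∈ {-2}. (2, -2): f_x = -150 ≠ 0.
  x = 3: f_y(3, y) = 6*y**2 + 14*y + 4; vanishes at y ∈ {-2}. (3, -2): f_x = -216 ≠ 0.
  x = 4: f_y(4, y) = 6*y**2 + 12*y; vanishes at y ∈ {-2, 0}. (4, -2): f_x = -294 ≠ 0; (4, 0): f_x = -298 ≠ 0.
Only singular point on the grid: (-3, -2).
Classify: substitute x = -3 + u, y = -2 + v and expand: f = -2*u**3 - u*v**2 + 2*v**3 + v**2.
No constant or linear terms (consistent with a singular point). Quadratic part: v**2. Cubic part: -2*u**3 - u*v**2 + 2*v**3.
The quadratic part v**2 is a perfect square, so there is a single (double) tangent line v = 0, i.e. y = -2. Restricting the cubic part to that line (v = 0) leaves -2*u**3 ≠ 0, so f is not divisible by v and the branch is v² ≈ 2*u**3 to lowest order — this is a cusp.
Classification: cusp.


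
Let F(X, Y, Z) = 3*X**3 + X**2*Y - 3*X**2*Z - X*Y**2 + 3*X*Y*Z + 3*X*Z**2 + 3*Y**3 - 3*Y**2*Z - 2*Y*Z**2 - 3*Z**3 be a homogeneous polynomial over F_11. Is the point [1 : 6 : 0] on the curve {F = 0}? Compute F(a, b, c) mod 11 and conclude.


F(1,6,0) ≡ 5 (mod 11); P is NOT on the curve.

Evaluate F(1, 6, 0) term-by-term (mod 11).
  3*X**3 ↦ 3·1·1·1 = 3
  X**2*Y ↦ 1·1·6·1 = 6
  -3*X**2*Z ↦ -3·1·1·0 = 0
  -X*Y**2 ↦ -1·1·36·1 = -36
  3*X*Y*Z ↦ 3·1·6·0 = 0
  3*X*Z**2 ↦ 3·1·1·0 = 0
  3*Y**3 ↦ 3·1·216·1 = 648
  -3*Y**2*Z ↦ -3·1·36·0 = 0
  -2*Y*Z**2 ↦ -2·1·6·0 = 0
  -3*Z**3 ↦ -3·1·1·0 = 0
Sum: F(1, 6, 0) = (3) + (6) + (0) + (-36) + (0) + (0) + (648) + (0) + (0) + (0) = 621.
Reducing mod 11: 621 ≡ 5 (mod 11).
Since F(a, b, c) ≡ 5 ≠ 0 (mod 11), P does NOT lie on the curve.


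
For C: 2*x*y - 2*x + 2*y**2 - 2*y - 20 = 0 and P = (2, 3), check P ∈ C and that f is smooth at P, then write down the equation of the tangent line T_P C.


Tangent line at P: 4*x + 14*y - 50 = 0.

Step 1: f(2, 3) = 0, so P lies on C.
Step 2: partial derivatives
  f_x(x, y) = 2*y - 2, f_y(x, y) = 2*x + 4*y - 2.
  f_x(P) = 4, f_y(P) = 14 (gradient nonzero, so P is smooth).
Step 3: tangent line at P: 4·(x − 2) + 14·(y − 3) = 0.
Expanding: 4*x + 14*y - 50 = 0.


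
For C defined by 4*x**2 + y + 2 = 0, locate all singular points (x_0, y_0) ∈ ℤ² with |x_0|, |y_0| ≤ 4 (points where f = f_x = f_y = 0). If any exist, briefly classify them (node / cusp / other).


No singular points in the scanned grid; C is smooth there.

Compute partial derivatives:
  f_x = 8*x.
  f_y = 1.
f_y = 1 is a nonzero constant, so f_y never vanishes: no point (x, y) can satisfy f = f_x = f_y = 0. In particular no (x, y) ∈ {−4, ..., 4}² is singular; the curve is smooth.


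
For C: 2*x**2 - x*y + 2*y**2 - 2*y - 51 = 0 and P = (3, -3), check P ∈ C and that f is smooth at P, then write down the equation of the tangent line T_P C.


Tangent line at P: 15*x - 17*y - 96 = 0.

Step 1: f(3, -3) = 0, so P lies on C.
Step 2: partial derivatives
  f_x(x, y) = 4*x - y, f_y(x, y) = -x + 4*y - 2.
  f_x(P) = 15, f_y(P) = -17 (gradient nonzero, so P is smooth).
Step 3: tangent line at P: 15·(x − 3) + -17·(y − -3) = 0.
Expanding: 15*x - 17*y - 96 = 0.


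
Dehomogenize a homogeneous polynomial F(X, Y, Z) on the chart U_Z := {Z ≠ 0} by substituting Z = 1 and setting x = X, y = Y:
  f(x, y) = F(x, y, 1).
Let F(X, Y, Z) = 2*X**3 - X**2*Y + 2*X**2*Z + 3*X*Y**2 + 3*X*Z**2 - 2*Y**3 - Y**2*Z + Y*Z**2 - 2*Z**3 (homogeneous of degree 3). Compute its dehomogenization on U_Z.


f(x, y) = 2*x**3 - x**2*y + 2*x**2 + 3*x*y**2 + 3*x - 2*y**3 - y**2 + y - 2

On U_Z we set Z = 1. Each monomial c·X^i·Y^j·Z^k in F becomes c·x^i·y^j·1^k = c·x^i·y^j.
Substituting Z = 1: F(X, Y, 1) = 2*x**3 - x**2*y + 2*x**2 + 3*x*y**2 + 3*x - 2*y**3 - y**2 + y - 2.
Note: deg(f) ≤ deg(F) = 3; strict inequality happens when F is divisible by Z (lost terms).


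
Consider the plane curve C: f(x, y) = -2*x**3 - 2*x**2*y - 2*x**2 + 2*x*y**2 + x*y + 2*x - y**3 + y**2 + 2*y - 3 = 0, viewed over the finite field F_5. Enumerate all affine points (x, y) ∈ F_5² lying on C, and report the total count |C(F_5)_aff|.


Affine F_5-points: {(0, 3), (1, 0), (3, 2), (4, 0)}; count = 4.

For each of the 25 pairs (x, y) ∈ F_5², evaluate f(x, y) mod 5. Record the zeros.
  x = 0: [0↦2, 1↦4, 2↦2, 3↦0, 4↦2]  zeros at y ∈ {3}
  x = 1: [0↦0, 1↦3, 2↦1, 3↦3, 4↦3]  zeros at y ∈ {0}
  x = 2: [0↦2, 1↦2, 2↦1, 3↦3, 4↦2]  zeros at y ∈ ∅
  x = 3: [0↦1, 1↦4, 2↦0, 3↦3, 4↦2]  zeros at y ∈ {2}
  x = 4: [0↦0, 1↦2, 2↦1, 3↦1, 4↦1]  zeros at y ∈ {0}
Collecting zeros: affine points = {(0, 3), (1, 0), (3, 2), (4, 0)}.
Total count |C(F_5)_aff| = 4.


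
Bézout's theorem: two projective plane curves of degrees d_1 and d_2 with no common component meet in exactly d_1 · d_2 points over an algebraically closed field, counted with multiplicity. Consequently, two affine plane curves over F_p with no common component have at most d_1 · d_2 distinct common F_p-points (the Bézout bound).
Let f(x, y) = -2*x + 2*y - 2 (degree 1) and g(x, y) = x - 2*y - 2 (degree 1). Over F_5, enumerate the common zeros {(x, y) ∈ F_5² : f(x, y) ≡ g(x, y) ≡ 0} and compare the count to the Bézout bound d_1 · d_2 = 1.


Common zeros: {(1, 2)}; count = 1; Bézout bound = 1.

deg(f) = 1, deg(g) = 1, so Bézout bound = 1.
Scan x ∈ F_5. For each x, list the y ∈ F_5 with f(x, y) ≡ 0 and those with g(x, y) ≡ 0 (mod 5); the common zeros in that column are the intersection.
  x = 0: f ≡ 0 at y ∈ {1}; g ≡ 0 at y ∈ {4}; common: ∅.
  x = 1: f ≡ 0 at y ∈ {2}; g ≡ 0 at y ∈ {2}; common: {2}.
  x = 2: f ≡ 0 at y ∈ {3}; g ≡ 0 at y ∈ {0}; common: ∅.
  x = 3: f ≡ 0 at y ∈ {4}; g ≡ 0 at y ∈ {3}; common: ∅.
  x = 4: f ≡ 0 at y ∈ {0}; g ≡ 0 at y ∈ {1}; common: ∅.
Collecting: common zeros = {(1, 2)}, so the count is 1.
Comparison with the Bézout bound: 1 ≤ 1 = deg(f)·deg(g), as expected for curves with no common component (the bound is attained).


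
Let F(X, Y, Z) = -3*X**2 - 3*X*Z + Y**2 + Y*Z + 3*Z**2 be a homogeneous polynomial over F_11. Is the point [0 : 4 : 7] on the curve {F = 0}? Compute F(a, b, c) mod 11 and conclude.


F(0,4,7) ≡ 4 (mod 11); P is NOT on the curve.

Evaluate F(0, 4, 7) term-by-term (mod 11).
  -3*X**2 ↦ -3·0·1·1 = 0
  -3*X*Z ↦ -3·0·1·7 = 0
  Y**2 ↦ 1·1·16·1 = 16
  Y*Z ↦ 1·1·4·7 = 28
  3*Z**2 ↦ 3·1·1·49 = 147
Sum: F(0, 4, 7) = (0) + (0) + (16) + (28) + (147) = 191.
Reducing mod 11: 191 ≡ 4 (mod 11).
Since F(a, b, c) ≡ 4 ≠ 0 (mod 11), P does NOT lie on the curve.


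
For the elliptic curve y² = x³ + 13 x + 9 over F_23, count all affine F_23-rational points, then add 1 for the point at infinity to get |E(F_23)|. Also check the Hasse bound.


Affine points = {(0, 3), (0, 20), (1, 0), (3, 11), (3, 12), (6, 2), (6, 21), (7, 11), (7, 12), (8, 2), (8, 21), (9, 2), (9, 21), (10, 9), (10, 14), (13, 11), (13, 12), (16, 9), (16, 14), (18, 7), (18, 16), (19, 10), (19, 13), (20, 9), (20, 14), (22, 8), (22, 15)}; affine count = 27; |E(F_23)| = 28.

Discriminant check: Δ ∝ 4a³ + 27b² = 4·13³ + 27·9² = 4·2197 + 27·81 ≡ 4 (mod 23). Nonzero ⇒ E is nonsingular.
For each x ∈ F_23, compute rhs = x³ + 13·x + 9 mod 23, then count y ∈ F_23 with y² ≡ rhs.
  x = 0: rhs = 9, matching y values: 3, 20 (2 points).
  x = 1: rhs = 0, matching y values: 0 (1 points).
  x = 2: rhs = 20, matching y values: none (0 points).
  x = 3: rhs = 6, matching y values: 11, 12 (2 points).
  x = 4: rhs = 10, matching y values: none (0 points).
  x = 5: rhs = 15, matching y values: none (0 points).
  x = 6: rhs = 4, matching y values: 2, 21 (2 points).
  x = 7: rhs = 6, matching y values: 11, 12 (2 points).
  x = 8: rhs = 4, matching y values: 2, 21 (2 points).
  x = 9: rhs = 4, matching y values: 2, 21 (2 points).
  x = 10: rhs = 12, matching y values: 9, 14 (2 points).
  x = 11: rhs = 11, matching y values: none (0 points).
  x = 12: rhs = 7, matching y values: none (0 points).
  x = 13: rhs = 6, matching y values: 11, 12 (2 points).
  x = 14: rhs = 14, matching y values: none (0 points).
  x = 15: rhs = 14, matching y values: none (0 points).
  x = 16: rhs = 12, matching y values: 9, 14 (2 points).
  x = 17: rhs = 14, matching y values: none (0 points).
  x = 18: rhs = 3, matching y values: 7, 16 (2 points).
  x = 19: rhs = 8, matching y values: 10, 13 (2 points).
  x = 20: rhs = 12, matching y values: 9, 14 (2 points).
  x = 21: rhs = 21, matching y values: none (0 points).
  x = 22: rhs = 18, matching y values: 8, 15 (2 points).
Total affine count: 27.
Full point count |E(F_23)| = 27 + 1 = 28.
Hasse bound: |28 − (23+1)| = |4| = 4 ≤ 2√23 ≈ 9.5917 ✓.


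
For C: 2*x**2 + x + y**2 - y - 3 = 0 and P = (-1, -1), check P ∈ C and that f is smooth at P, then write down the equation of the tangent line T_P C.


Tangent line at P: -3*x - 3*y - 6 = 0.

Step 1: f(-1, -1) = 0, so P lies on C.
Step 2: partial derivatives
  f_x(x, y) = 4*x + 1, f_y(x, y) = 2*y - 1.
  f_x(P) = -3, f_y(P) = -3 (gradient nonzero, so P is smooth).
Step 3: tangent line at P: -3·(x − -1) + -3·(y − -1) = 0.
Expanding: -3*x - 3*y - 6 = 0.


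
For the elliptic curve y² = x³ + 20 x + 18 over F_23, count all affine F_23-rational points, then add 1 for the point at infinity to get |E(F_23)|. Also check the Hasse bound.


Affine points = {(0, 8), (0, 15), (1, 4), (1, 19), (3, 6), (3, 17), (4, 1), (4, 22), (5, 6), (5, 17), (6, 3), (6, 20), (7, 8), (7, 15), (8, 0), (12, 10), (12, 13), (14, 11), (14, 12), (15, 6), (15, 17), (16, 8), (16, 15), (17, 2), (17, 21), (18, 0), (19, 9), (19, 14), (20, 0), (21, 4), (21, 19)}; affine count = 31; |E(F_23)| = 32.

Discriminant check: Δ ∝ 4a³ + 27b² = 4·20³ + 27·18² = 4·8000 + 27·324 ≡ 15 (mod 23). Nonzero ⇒ E is nonsingular.
For each x ∈ F_23, compute rhs = x³ + 20·x + 18 mod 23, then count y ∈ F_23 with y² ≡ rhs.
  x = 0: rhs = 18, matching y values: 8, 15 (2 points).
  x = 1: rhs = 16, matching y values: 4, 19 (2 points).
  x = 2: rhs = 20, matching y values: none (0 points).
  x = 3: rhs = 13, matching y values: 6, 17 (2 points).
  x = 4: rhs = 1, matching y values: 1, 22 (2 points).
  x = 5: rhs = 13, matching y values: 6, 17 (2 points).
  x = 6: rhs = 9, matching y values: 3, 20 (2 points).
  x = 7: rhs = 18, matching y values: 8, 15 (2 points).
  x = 8: rhs = 0, matching y values: 0 (1 points).
  x = 9: rhs = 7, matching y values: none (0 points).
  x = 10: rhs = 22, matching y values: none (0 points).
  x = 11: rhs = 5, matching y values: none (0 points).
  x = 12: rhs = 8, matching y values: 10, 13 (2 points).
  x = 13: rhs = 14, matching y values: none (0 points).
  x = 14: rhs = 6, matching y values: 11, 12 (2 points).
  x = 15: rhs = 13, matching y values: 6, 17 (2 points).
  x = 16: rhs = 18, matching y values: 8, 15 (2 points).
  x = 17: rhs = 4, matching y values: 2, 21 (2 points).
  x = 18: rhs = 0, matching y values: 0 (1 points).
  x = 19: rhs = 12, matching y values: 9, 14 (2 points).
  x = 20: rhs = 0, matching y values: 0 (1 points).
  x = 21: rhs = 16, matching y values: 4, 19 (2 points).
  x = 22: rhs = 20, matching y values: none (0 points).
Total affine count: 31.
Full point count |E(F_23)| = 31 + 1 = 32.
Hasse bound: |32 − (23+1)| = |8| = 8 ≤ 2√23 ≈ 9.5917 ✓.


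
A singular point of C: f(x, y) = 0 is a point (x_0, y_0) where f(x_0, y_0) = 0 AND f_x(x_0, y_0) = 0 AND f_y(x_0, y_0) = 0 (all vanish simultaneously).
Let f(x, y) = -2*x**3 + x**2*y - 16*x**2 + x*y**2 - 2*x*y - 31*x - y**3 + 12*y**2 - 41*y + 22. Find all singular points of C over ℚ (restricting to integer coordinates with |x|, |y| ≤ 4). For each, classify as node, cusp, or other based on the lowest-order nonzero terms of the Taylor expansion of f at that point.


Singular points: {(-2, 3)}; classification: node.

Compute partial derivatives:
  f_x = -6*x**2 + 2*x*y - 32*x + y**2 - 2*y - 31.
  f_y = x**2 + 2*x*y - 2*x - 3*y**2 + 24*y - 41.
Scan x_0 ∈ {−4, ..., 4}. For each x_0, f_y(x_0, y) is a polynomial in y; find its integer roots y ∈ {−4, ..., 4}, then test f_x and f at those candidates.
  x = -4: f_y(-4, y) = -3*y**2 + 16*y - 17; no integer root y with |y| ≤ 4.
  x = -3: f_y(-3, y) = -3*y**2 + 18*y - 26; no integer root y with |y| ≤ 4.
  x = -2: f_y(-2, y) = -3*y**2 + 20*y - 33; vanishes at y ∈ {3}. (-2, 3): f_x = 0, f = 0 — SINGULAR.
  x = -1: f_y(-1, y) = -3*y**2 + 22*y - 38; no integer root y with |y| ≤ 4.
  x = 0: f_y(0, y) = -3*y**2 + 24*y - 41; no integer root y with |y| ≤ 4.
  x = 1: f_y(1, y) = -3*y**2 + 26*y - 42; no integer root y with |y| ≤ 4.
  x = 2: f_y(2, y) = -3*y**2 + 28*y - 41; no integer root y with |y| ≤ 4.
  x = 3: f_y(3, y) = -3*y**2 + 30*y - 38; no integer root y with |y| ≤ 4.
  x = 4: f_y(4, y) = -3*y**2 + 32*y - 33; no integer root y with |y| ≤ 4.
Only singular point on the grid: (-2, 3).
Classify: substitute x = -2 + u, y = 3 + v and expand: f = -2*u**3 + u**2*v - u**2 + u*v**2 - v**3 + v**2.
No constant or linear terms (consistent with a singular point). Quadratic part: -u**2 + v**2. Cubic part: -2*u**3 + u**2*v + u*v**2 - v**3.
The quadratic part v**2 - u**2 = (v − u)(v + u) splits into two distinct linear factors, so there are two distinct tangent lines y − 3 = ±(x − -2) — this is a node (ordinary double point).
Classification: node.


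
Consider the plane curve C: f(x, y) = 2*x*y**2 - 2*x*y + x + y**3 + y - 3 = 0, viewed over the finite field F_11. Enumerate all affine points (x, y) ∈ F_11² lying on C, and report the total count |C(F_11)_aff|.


Affine F_11-points: {(0, 8), (1, 1), (1, 9), (1, 10), (2, 5), (2, 6), (2, 7), (3, 0), (3, 2), (3, 3), (4, 4)}; count = 11.

For each of the 121 pairs (x, y) ∈ F_11², evaluate f(x, y) mod 11. Record the zeros.
  x = 0: [0↦8, 1↦10, 2↦7, 3↦5, 4↦10, 5↦6, 6↦10, 7↦6, 8↦0, 9↦9, 10↦6]  zeros at y ∈ {8}
  x = 1: [0↦9, 1↦0, 2↦1, 3↦7, 4↦2, 5↦3, 6↦5, 7↦3, 8↦3, 9↦0, 10↦0]  zeros at y ∈ {1, 9, 10}
  x = 2: [0↦10, 1↦1, 2↦6, 3↦9, 4↦5, 5↦0, 6↦0, 7↦0, 8↦6, 9↦2, 10↦5]  zeros at y ∈ {5, 6, 7}
  x = 3: [0↦0, 1↦2, 2↦0, 3↦0, 4↦8, 5↦8, 6↦6, 7↦8, 8↦9, 9↦4, 10↦10]  zeros at y ∈ {0, 2, 3}
  x = 4: [0↦1, 1↦3, 2↦5, 3↦2, 4↦0, 5↦5, 6↦1, 7↦5, 8↦1, 9↦6, 10↦4]  zeros at y ∈ {4}
  x = 5: [0↦2, 1↦4, 2↦10, 3↦4, 4↦3, 5↦2, 6↦7, 7↦2, 8↦4, 9↦8, 10↦9]  zeros at y ∈ ∅
  x = 6: [0↦3, 1↦5, 2↦4, 3↦6, 4↦6, 5↦10, 6↦2, 7↦10, 8↦7, 9↦10, 10↦3]  zeros at y ∈ ∅
  x = 7: [0↦4, 1↦6, 2↦9, 3↦8, 4↦9, 5↦7, 6↦8, 7↦7, 8↦10, 9↦1, 10↦8]  zeros at y ∈ ∅
  x = 8: [0↦5, 1↦7, 2↦3, 3↦10, 4↦1, 5↦4, 6↦3, 7↦4, 8↦2, 9↦3, 10↦2]  zeros at y ∈ ∅
  x = 9: [0↦6, 1↦8, 2↦8, 3↦1, 4↦4, 5↦1, 6↦9, 7↦1, 8↦5, 9↦5, 10↦7]  zeros at y ∈ ∅
  x = 10: [0↦7, 1↦9, 2↦2, 3↦3, 4↦7, 5↦9, 6↦4, 7↦9, 8↦8, 9↦7, 10↦1]  zeros at y ∈ ∅
Collecting zeros: affine points = {(0, 8), (1, 1), (1, 9), (1, 10), (2, 5), (2, 6), (2, 7), (3, 0), (3, 2), (3, 3), (4, 4)}.
Total count |C(F_11)_aff| = 11.


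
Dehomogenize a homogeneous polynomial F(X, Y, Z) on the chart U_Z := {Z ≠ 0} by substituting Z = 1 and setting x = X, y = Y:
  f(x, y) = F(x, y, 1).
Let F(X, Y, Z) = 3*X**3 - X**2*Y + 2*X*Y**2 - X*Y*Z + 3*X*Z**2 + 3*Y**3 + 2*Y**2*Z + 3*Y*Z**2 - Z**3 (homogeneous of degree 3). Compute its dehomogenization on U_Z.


f(x, y) = 3*x**3 - x**2*y + 2*x*y**2 - x*y + 3*x + 3*y**3 + 2*y**2 + 3*y - 1

On U_Z we set Z = 1. Each monomial c·X^i·Y^j·Z^k in F becomes c·x^i·y^j·1^k = c·x^i·y^j.
Substituting Z = 1: F(X, Y, 1) = 3*x**3 - x**2*y + 2*x*y**2 - x*y + 3*x + 3*y**3 + 2*y**2 + 3*y - 1.
Note: deg(f) ≤ deg(F) = 3; strict inequality happens when F is divisible by Z (lost terms).


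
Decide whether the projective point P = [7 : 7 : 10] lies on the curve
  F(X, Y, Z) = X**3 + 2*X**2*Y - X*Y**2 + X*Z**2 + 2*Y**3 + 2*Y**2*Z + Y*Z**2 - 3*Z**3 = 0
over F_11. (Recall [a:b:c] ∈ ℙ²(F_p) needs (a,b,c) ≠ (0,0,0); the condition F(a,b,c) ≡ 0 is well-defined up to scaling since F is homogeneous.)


F(7,7,10) ≡ 4 (mod 11); P is NOT on the curve.

Evaluate F(7, 7, 10) term-by-term (mod 11).
  X**3 ↦ 1·343·1·1 = 343
  2*X**2*Y ↦ 2·49·7·1 = 686
  -X*Y**2 ↦ -1·7·49·1 = -343
  X*Z**2 ↦ 1·7·1·100 = 700
  2*Y**3 ↦ 2·1·343·1 = 686
  2*Y**2*Z ↦ 2·1·49·10 = 980
  Y*Z**2 ↦ 1·1·7·100 = 700
  -3*Z**3 ↦ -3·1·1·1000 = -3000
Sum: F(7, 7, 10) = (343) + (686) + (-343) + (700) + (686) + (980) + (700) + (-3000) = 752.
Reducing mod 11: 752 ≡ 4 (mod 11).
Since F(a, b, c) ≡ 4 ≠ 0 (mod 11), P does NOT lie on the curve.


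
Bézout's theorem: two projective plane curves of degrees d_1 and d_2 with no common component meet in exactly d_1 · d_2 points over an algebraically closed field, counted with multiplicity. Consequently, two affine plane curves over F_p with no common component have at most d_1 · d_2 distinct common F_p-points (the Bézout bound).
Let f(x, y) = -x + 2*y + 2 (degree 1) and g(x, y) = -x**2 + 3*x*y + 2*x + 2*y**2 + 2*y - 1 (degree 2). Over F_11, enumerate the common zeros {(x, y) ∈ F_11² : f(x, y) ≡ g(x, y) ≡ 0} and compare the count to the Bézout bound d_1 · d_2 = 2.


Common zeros: ∅; count = 0; Bézout bound = 2.

deg(f) = 1, deg(g) = 2, so Bézout bound = 2.
Scan x ∈ F_11. For each x, list the y ∈ F_11 with f(x, y) ≡ 0 and those with g(x, y) ≡ 0 (mod 11); the common zeros in that column are the intersection.
  x = 0: f ≡ 0 at y ∈ {10}; g ≡ 0 at y ∈ {2, 8}; common: ∅.
  x = 1: f ≡ 0 at y ∈ {5}; g ≡ 0 at y ∈ {0, 3}; common: ∅.
  x = 2: f ≡ 0 at y ∈ {0}; g ≡ 0 at y ∈ ∅; common: ∅.
  x = 3: f ≡ 0 at y ∈ {6}; g ≡ 0 at y ∈ ∅; common: ∅.
  x = 4: f ≡ 0 at y ∈ {1}; g ≡ 0 at y ∈ {7, 8}; common: ∅.
  x = 5: f ≡ 0 at y ∈ {7}; g ≡ 0 at y ∈ ∅; common: ∅.
  x = 6: f ≡ 0 at y ∈ {2}; g ≡ 0 at y ∈ ∅; common: ∅.
  x = 7: f ≡ 0 at y ∈ {8}; g ≡ 0 at y ∈ {1, 4}; common: ∅.
  x = 8: f ≡ 0 at y ∈ {3}; g ≡ 0 at y ∈ {2, 7}; common: ∅.
  x = 9: f ≡ 0 at y ∈ {9}; g ≡ 0 at y ∈ {1}; common: ∅.
  x = 10: f ≡ 0 at y ∈ {4}; g ≡ 0 at y ∈ {3}; common: ∅.
Collecting: common zeros = ∅, so the count is 0.
Comparison with the Bézout bound: 0 ≤ 2 = deg(f)·deg(g), as expected for curves with no common component (the affine F_11-count falls short of the bound because intersections may lie at infinity, over extension fields, or carry multiplicity).


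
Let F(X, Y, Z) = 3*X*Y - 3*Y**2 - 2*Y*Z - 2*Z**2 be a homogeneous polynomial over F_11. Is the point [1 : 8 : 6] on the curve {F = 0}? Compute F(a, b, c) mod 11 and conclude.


F(1,8,6) ≡ 5 (mod 11); P is NOT on the curve.

Evaluate F(1, 8, 6) term-by-term (mod 11).
  3*X*Y ↦ 3·1·8·1 = 24
  -3*Y**2 ↦ -3·1·64·1 = -192
  -2*Y*Z ↦ -2·1·8·6 = -96
  -2*Z**2 ↦ -2·1·1·36 = -72
Sum: F(1, 8, 6) = (24) + (-192) + (-96) + (-72) = -336.
Reducing mod 11: -336 ≡ 5 (mod 11).
Since F(a, b, c) ≡ 5 ≠ 0 (mod 11), P does NOT lie on the curve.


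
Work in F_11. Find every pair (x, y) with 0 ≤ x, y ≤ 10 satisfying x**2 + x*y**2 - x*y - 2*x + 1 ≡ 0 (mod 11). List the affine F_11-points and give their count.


Affine F_11-points: {(1, 0), (1, 1), (3, 3), (3, 9), (4, 3), (4, 9), (7, 5), (7, 7), (8, 5), (8, 7)}; count = 10.

For each of the 121 pairs (x, y) ∈ F_11², evaluate f(x, y) mod 11. Record the zeros.
  x = 0: [0↦1, 1↦1, 2↦1, 3↦1, 4↦1, 5↦1, 6↦1, 7↦1, 8↦1, 9↦1, 10↦1]  zeros at y ∈ ∅
  x = 1: [0↦0, 1↦0, 2↦2, 3↦6, 4↦1, 5↦9, 6↦8, 7↦9, 8↦1, 9↦6, 10↦2]  zeros at y ∈ {0, 1}
  x = 2: [0↦1, 1↦1, 2↦5, 3↦2, 4↦3, 5↦8, 6↦6, 7↦8, 8↦3, 9↦2, 10↦5]  zeros at y ∈ ∅
  x = 3: [0↦4, 1↦4, 2↦10, 3↦0, 4↦7, 5↦9, 6↦6, 7↦9, 8↦7, 9↦0, 10↦10]  zeros at y ∈ {3, 9}
  x = 4: [0↦9, 1↦9, 2↦6, 3↦0, 4↦2, 5↦1, 6↦8, 7↦1, 8↦2, 9↦0, 10↦6]  zeros at y ∈ {3, 9}
  x = 5: [0↦5, 1↦5, 2↦4, 3↦2, 4↦10, 5↦6, 6↦1, 7↦6, 8↦10, 9↦2, 10↦4]  zeros at y ∈ ∅
  x = 6: [0↦3, 1↦3, 2↦4, 3↦6, 4↦9, 5↦2, 6↦7, 7↦2, 8↦9, 9↦6, 10↦4]  zeros at y ∈ ∅
  x = 7: [0↦3, 1↦3, 2↦6, 3↦1, 4↦10, 5↦0, 6↦4, 7↦0, 8↦10, 9↦1, 10↦6]  zeros at y ∈ {5, 7}
  x = 8: [0↦5, 1↦5, 2↦10, 3↦9, 4↦2, 5↦0, 6↦3, 7↦0, 8↦2, 9↦9, 10↦10]  zeros at y ∈ {5, 7}
  x = 9: [0↦9, 1↦9, 2↦5, 3↦8, 4↦7, 5↦2, 6↦4, 7↦2, 8↦7, 9↦8, 10↦5]  zeros at y ∈ ∅
  x = 10: [0↦4, 1↦4, 2↦2, 3↦9, 4↦3, 5↦6, 6↦7, 7↦6, 8↦3, 9↦9, 10↦2]  zeros at y ∈ ∅
Collecting zeros: affine points = {(1, 0), (1, 1), (3, 3), (3, 9), (4, 3), (4, 9), (7, 5), (7, 7), (8, 5), (8, 7)}.
Total count |C(F_11)_aff| = 10.


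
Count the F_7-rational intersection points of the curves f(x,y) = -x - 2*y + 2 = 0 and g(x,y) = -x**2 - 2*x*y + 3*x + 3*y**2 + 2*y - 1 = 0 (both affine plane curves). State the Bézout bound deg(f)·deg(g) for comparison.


Common zeros: {(1, 4), (3, 3)}; count = 2; Bézout bound = 2.

deg(f) = 1, deg(g) = 2, so Bézout bound = 2.
Scan x ∈ F_7. For each x, list the y ∈ F_7 with f(x, y) ≡ 0 and those with g(x, y) ≡ 0 (mod 7); the common zeros in that column are the intersection.
  x = 0: f ≡ 0 at y ∈ {1}; g ≡ 0 at y ∈ {5, 6}; common: ∅.
  x = 1: f ≡ 0 at y ∈ {4}; g ≡ 0 at y ∈ {3, 4}; common: {4}.
  x = 2: f ≡ 0 at y ∈ {0}; g ≡ 0 at y ∈ ∅; common: ∅.
  x = 3: f ≡ 0 at y ∈ {3}; g ≡ 0 at y ∈ {3}; common: {3}.
  x = 4: f ≡ 0 at y ∈ {6}; g ≡ 0 at y ∈ ∅; common: ∅.
  x = 5: f ≡ 0 at y ∈ {2}; g ≡ 0 at y ∈ {6}; common: ∅.
  x = 6: f ≡ 0 at y ∈ {5}; g ≡ 0 at y ∈ ∅; common: ∅.
Collecting: common zeros = {(1, 4), (3, 3)}, so the count is 2.
Comparison with the Bézout bound: 2 ≤ 2 = deg(f)·deg(g), as expected for curves with no common component (the bound is attained).


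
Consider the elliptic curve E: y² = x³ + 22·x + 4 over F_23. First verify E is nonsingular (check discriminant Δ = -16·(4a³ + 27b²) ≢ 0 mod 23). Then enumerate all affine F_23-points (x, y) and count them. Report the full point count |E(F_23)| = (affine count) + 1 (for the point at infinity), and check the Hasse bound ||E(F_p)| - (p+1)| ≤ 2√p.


Affine points = {(0, 2), (0, 21), (1, 2), (1, 21), (4, 8), (4, 15), (5, 3), (5, 20), (7, 8), (7, 15), (8, 5), (8, 18), (11, 6), (11, 17), (12, 8), (12, 15), (13, 7), (13, 16), (15, 11), (15, 12), (16, 6), (16, 17), (17, 1), (17, 22), (19, 6), (19, 17), (20, 7), (20, 16), (22, 2), (22, 21)}; affine count = 30; |E(F_23)| = 31.

Discriminant check: Δ ∝ 4a³ + 27b² = 4·22³ + 27·4² = 4·10648 + 27·16 ≡ 14 (mod 23). Nonzero ⇒ E is nonsingular.
For each x ∈ F_23, compute rhs = x³ + 22·x + 4 mod 23, then count y ∈ F_23 with y² ≡ rhs.
  x = 0: rhs = 4, matching y values: 2, 21 (2 points).
  x = 1: rhs = 4, matching y values: 2, 21 (2 points).
  x = 2: rhs = 10, matching y values: none (0 points).
  x = 3: rhs = 5, matching y values: none (0 points).
  x = 4: rhs = 18, matching y values: 8, 15 (2 points).
  x = 5: rhs = 9, matching y values: 3, 20 (2 points).
  x = 6: rhs = 7, matching y values: none (0 points).
  x = 7: rhs = 18, matching y values: 8, 15 (2 points).
  x = 8: rhs = 2, matching y values: 5, 18 (2 points).
  x = 9: rhs = 11, matching y values: none (0 points).
  x = 10: rhs = 5, matching y values: none (0 points).
  x = 11: rhs = 13, matching y values: 6, 17 (2 points).
  x = 12: rhs = 18, matching y values: 8, 15 (2 points).
  x = 13: rhs = 3, matching y values: 7, 16 (2 points).
  x = 14: rhs = 20, matching y values: none (0 points).
  x = 15: rhs = 6, matching y values: 11, 12 (2 points).
  x = 16: rhs = 13, matching y values: 6, 17 (2 points).
  x = 17: rhs = 1, matching y values: 1, 22 (2 points).
  x = 18: rhs = 22, matching y values: none (0 points).
  x = 19: rhs = 13, matching y values: 6, 17 (2 points).
  x = 20: rhs = 3, matching y values: 7, 16 (2 points).
  x = 21: rhs = 21, matching y values: none (0 points).
  x = 22: rhs = 4, matching y values: 2, 21 (2 points).
Total affine count: 30.
Full point count |E(F_23)| = 30 + 1 = 31.
Hasse bound: |31 − (23+1)| = |7| = 7 ≤ 2√23 ≈ 9.5917 ✓.


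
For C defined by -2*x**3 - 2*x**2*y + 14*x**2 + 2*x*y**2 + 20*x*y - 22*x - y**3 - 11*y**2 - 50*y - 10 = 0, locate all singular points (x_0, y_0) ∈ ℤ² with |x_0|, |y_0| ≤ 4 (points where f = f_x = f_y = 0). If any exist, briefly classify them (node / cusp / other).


Singular points: {(3, -2)}; classification: cusp.

Compute partial derivatives:
  f_x = -6*x**2 - 4*x*y + 28*x + 2*y**2 + 20*y - 22.
  f_y = -2*x**2 + 4*x*y + 20*x - 3*y**2 - 22*y - 50.
Scan x_0 ∈ {−4, ..., 4}. For each x_0, f_y(x_0, y) is a polynomial in y; find its integer roots y ∈ {−4, ..., 4}, then test f_x and f at those candidates.
  x = -4: f_y(-4, y) = -3*y**2 - 38*y - 162; no integer root y with |y| ≤ 4.
  x = -3: f_y(-3, y) = -3*y**2 - 34*y - 128; no integer root y with |y| ≤ 4.
  x = -2: f_y(-2, y) = -3*y**2 - 30*y - 98; no integer root y with |y| ≤ 4.
  x = -1: f_y(-1, y) = -3*y**2 - 26*y - 72; no integer root y with |y| ≤ 4.
  x = 0: f_y(0, y) = -3*y**2 - 22*y - 50; no integer root y with |y| ≤ 4.
  x = 1: f_y(1, y) = -3*y**2 - 18*y - 32; no integer root y with |y| ≤ 4.
  x = 2: f_y(2, y) = -3*y**2 - 14*y - 18; no integer root y with |y| ≤ 4.
  x = 3: f_y(3, y) = -3*y**2 - 10*y - 8; vanishes at y ∈ {-2}. (3, -2): f_x = 0, f = 0 — SINGULAR.
  x = 4: f_y(4, y) = -3*y**2 - 6*y - 2; no integer root y with |y| ≤ 4.
Only singular point on the grid: (3, -2).
Classify: substitute x = 3 + u, y = -2 + v and expand: f = -2*u**3 - 2*u**2*v + 2*u*v**2 - v**3 + v**2.
No constant or linear terms (consistent with a singular point). Quadratic part: v**2. Cubic part: -2*u**3 - 2*u**2*v + 2*u*v**2 - v**3.
The quadratic part v**2 is a perfect square, so there is a single (double) tangent line v = 0, i.e. y = -2. Restricting the cubic part to that line (v = 0) leaves -2*u**3 ≠ 0, so f is not divisible by v and the branch is v² ≈ 2*u**3 to lowest order — this is a cusp.
Classification: cusp.
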